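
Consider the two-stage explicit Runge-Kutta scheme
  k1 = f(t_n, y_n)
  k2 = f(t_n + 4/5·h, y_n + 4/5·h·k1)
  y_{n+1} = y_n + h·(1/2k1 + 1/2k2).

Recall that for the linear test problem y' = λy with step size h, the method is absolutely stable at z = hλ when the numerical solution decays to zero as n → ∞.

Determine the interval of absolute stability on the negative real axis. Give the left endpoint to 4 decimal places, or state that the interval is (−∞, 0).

z∈(-2.5000,0).

Test eqn y'=λy, z=hλ:
  k1=λy_n ⇒ h·k1=z·y_n;  k2=λ(1+4/5z)y_n ⇒ h·k2=z(1+4/5z)y_n
  y_{n+1}/y_n = 1 + 1/2z + 1/2z(1+4/5z) = 1 + z + 2/5z²
  Hence R(z) = 1 + z + 2/5z².

Solve |R(x)|<1 on ℝ⁻.
x=-1.02: |R|=0.3962
R=1: x+2/5x²=0 ⇒ x=−5/2=-2.5000; min R=1−1/(4·2/5)=0.3750>−1
Confirm numerically:
  x=-1.838: |R|=0.51330 <1
  x=-1.600: |R|=0.42400 <1
  x=-1.181: |R|=0.37690 <1
  x=-1.134: |R|=0.38038 <1
  x=-2.872: |R|=1.42735 >1
  x=-2.597: |R|=1.10076 >1
So |R|<1 on (-2.5000, 0).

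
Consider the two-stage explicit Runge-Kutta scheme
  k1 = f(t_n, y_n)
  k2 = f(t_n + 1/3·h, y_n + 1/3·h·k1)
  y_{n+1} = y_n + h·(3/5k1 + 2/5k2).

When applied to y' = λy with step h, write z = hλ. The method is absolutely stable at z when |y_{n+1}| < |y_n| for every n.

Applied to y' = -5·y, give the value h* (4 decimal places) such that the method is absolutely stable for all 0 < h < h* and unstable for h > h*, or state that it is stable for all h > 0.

(-7.5000,0); λ=-5 ⇒ h* = (15/2)/5 = 1.5000.

Set f=λy, z=hλ:
  k1=λy_n ⇒ h·k1=z·y_n;  k2=λ(1+1/3z)y_n ⇒ h·k2=z(1+1/3z)y_n
  y_{n+1}/y_n = 1 + 3/5z + 2/5z(1+1/3z) = 1 + z + 2/15z²
  Hence R(z) = 1 + z + 2/15z².

Boundary: |R(x)|=1, x<0.
x=-1.63: |R|=0.2757
R=1: x+2/15x²=0 ⇒ x=−15/2=-7.5000; min R=1−1/(4·2/15)=-0.8750>−1
Confirm numerically:
  x=-6.967: |R|=0.50488 <1
  x=-5.480: |R|=0.47595 <1
  x=-4.162: |R|=0.85237 <1
  x=-7.982: |R|=1.51298 >1
  x=-7.919: |R|=1.44241 >1
Interval (-7.5000, 0).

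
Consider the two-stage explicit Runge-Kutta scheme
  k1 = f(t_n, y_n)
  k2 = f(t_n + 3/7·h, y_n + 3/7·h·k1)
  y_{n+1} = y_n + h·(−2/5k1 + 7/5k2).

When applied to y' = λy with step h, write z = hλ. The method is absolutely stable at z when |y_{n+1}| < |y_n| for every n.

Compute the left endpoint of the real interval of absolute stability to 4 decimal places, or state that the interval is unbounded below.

On y'=λy, z=hλ:
  k1=λy_n ⇒ h·k1=z·y_n;  k2=λ(1+3/7z)y_n ⇒ h·k2=z(1+3/7z)y_n
  y_{n+1}/y_n = 1 − 2/5z + 7/5z(1+3/7z) = 1 + z + 3/5z²
  Hence R(z) = 1 + z + 3/5z².

Boundary: |R(x)|=1, x<0.
x=-1.29: |R|=0.7085
R=1: x+3/5x²=0 ⇒ x=−5/3=-1.6667; min R=1−1/(4·3/5)=0.5833>−1
Confirm numerically:
  x=-1.490: |R|=0.84206 <1
  x=-1.120: |R|=0.63264 <1
  x=-0.935: |R|=0.58954 <1
  x=-0.894: |R|=0.58554 <1
  x=-1.724: |R|=1.05931 >1
  x=-1.696: |R|=1.02985 >1
So |R|<1 on (-1.6667, 0).

z* = -1.6667.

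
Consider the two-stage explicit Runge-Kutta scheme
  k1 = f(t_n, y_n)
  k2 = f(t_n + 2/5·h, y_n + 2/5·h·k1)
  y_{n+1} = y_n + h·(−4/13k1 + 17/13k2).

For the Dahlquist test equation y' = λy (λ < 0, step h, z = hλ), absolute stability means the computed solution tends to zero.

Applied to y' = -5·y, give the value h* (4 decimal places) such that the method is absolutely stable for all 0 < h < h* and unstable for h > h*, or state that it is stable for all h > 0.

(-1.9118,0); λ=-5 ⇒ h* = (65/34)/5 = 0.3824.

On y'=λy, z=hλ:
  k1=λy_n ⇒ h·k1=z·y_n;  k2=λ(1+2/5z)y_n ⇒ h·k2=z(1+2/5z)y_n
  y_{n+1}/y_n = 1 − 4/13z + 17/13z(1+2/5z) = 1 + z + 34/65z²
  Hence R(z) = 1 + z + 34/65z².

Boundary: |R(x)|=1, x<0.
x=-1.13: |R|=0.5379
R=1: x+34/65x²=0 ⇒ x=−65/34=-1.9118; min R=1−1/(4·34/65)=0.5221>−1
Confirm numerically:
  x=-1.252: |R|=0.56793 <1
  x=-1.001: |R|=0.52312 <1
  x=-0.945: |R|=0.52212 <1
  x=-2.441: |R|=1.67574 >1
  x=-2.110: |R|=1.21879 >1
So |R|<1 on (-1.9118, 0).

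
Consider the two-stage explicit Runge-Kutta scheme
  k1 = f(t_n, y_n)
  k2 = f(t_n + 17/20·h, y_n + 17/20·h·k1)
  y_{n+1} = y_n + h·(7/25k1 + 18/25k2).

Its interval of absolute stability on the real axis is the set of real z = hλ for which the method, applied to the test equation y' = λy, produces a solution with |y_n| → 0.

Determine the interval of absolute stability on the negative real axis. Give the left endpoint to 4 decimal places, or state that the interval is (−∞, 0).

(-1.6340, 0).

Test eqn y'=λy, z=hλ:
  k1=λy_n ⇒ h·k1=z·y_n;  k2=λ(1+17/20z)y_n ⇒ h·k2=z(1+17/20z)y_n
  y_{n+1}/y_n = 1 + 7/25z + 18/25z(1+17/20z) = 1 + z + 153/250z²
  so R(z) = 1 + z + 153/250z².

Find x<0 with |R(x)|<1.
x=-1: |R|=0.6120
R=1: x+153/250x²=0 ⇒ x=−250/153=-1.6340; min R=1−1/(4·153/250)=0.5915>−1
Confirm numerically:
  x=-1.387: |R|=0.79035 <1
  x=-0.931: |R|=0.59946 <1
  x=-0.928: |R|=0.59904 <1
  x=-0.793: |R|=0.59186 <1
  x=-2.119: |R|=1.62898 >1
  x=-1.959: |R|=1.38966 >1
  x=-1.940: |R|=1.36332 >1
So |R|<1 on (-1.6340, 0).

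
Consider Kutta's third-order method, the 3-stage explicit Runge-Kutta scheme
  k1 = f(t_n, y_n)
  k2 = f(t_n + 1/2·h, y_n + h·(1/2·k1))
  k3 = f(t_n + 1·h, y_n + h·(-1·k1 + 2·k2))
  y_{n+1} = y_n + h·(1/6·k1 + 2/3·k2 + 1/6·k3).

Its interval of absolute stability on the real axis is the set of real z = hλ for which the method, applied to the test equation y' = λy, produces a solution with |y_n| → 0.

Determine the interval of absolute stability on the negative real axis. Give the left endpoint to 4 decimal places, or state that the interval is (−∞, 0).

Set f=λy, z=hλ:
  order 3, 3-stage ⇒ R(z)=1+z+z^2/2+z^3/6
  (e.g. R(-0.36)=0.69702, |R|=0.69702)

Solve |R(x)|<1 on ℝ⁻.
x=-0.36: |R|=0.6970
|R(-2.45)|=0.8998 |R(-2.23)|=0.5918 |R(-1.75)|=0.1120
Bisect:
  x_lo=-2.8288 |R|=1.6004  x_hi=-0.3166 |R|=0.7282
  mid=-1.57270 |R|=0.01568 →hi
  mid=-2.20074 |R|=0.55557 →hi
  mid=-2.51476 |R|=1.00332 →lo
  mid=-2.35775 |R|=0.76271 →hi
  mid=-2.43626 |R|=0.87859 →hi
  mid=-2.47551 |R|=0.93982 →hi
  mid=-2.49514 |R|=0.97128 →hi
  mid=-2.50495 |R|=0.98723 →hi
  mid=-2.50986 |R|=0.99526 →hi
  mid=-2.51231 |R|=0.99928 →hi
  ...
  [-2.51277,-2.51262] ⇒ x*=-2.5127
Stable set (-2.5127, 0).

z∈(-2.5127,0).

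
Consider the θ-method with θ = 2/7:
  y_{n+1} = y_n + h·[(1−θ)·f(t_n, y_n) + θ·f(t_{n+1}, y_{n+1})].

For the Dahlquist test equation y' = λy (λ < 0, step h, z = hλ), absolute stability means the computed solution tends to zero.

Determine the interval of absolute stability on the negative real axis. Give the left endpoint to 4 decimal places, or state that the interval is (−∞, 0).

With y'=λy (z=hλ):
  y_{n+1} = y_n + z·[5/7·y_n + 2/7·y_{n+1}] ⇒ (1 − 2/7z)y_{n+1} = (1 + 5/7z)y_n
  Hence R(z) = (1 + 5/7z)/(1 − 2/7z).

Need |R(x)|<1, x<0.
x=-1.01: |R|=0.2162
R=−1: 1+5/7x = −1+2/7x ⇒ -3/7x=2 ⇒ x=2/(-3/7)=-4.6667
Confirm numerically:
  x=-4.260: |R|=0.92139 <1
  x=-3.073: |R|=0.63632 <1
  x=-2.011: |R|=0.27717 <1
  x=-5.253: |R|=1.10048 >1
  x=-5.133: |R|=1.08103 >1
  x=-4.762: |R|=1.01731 >1
Interval (-4.6667, 0).

z∈(-4.6667,0).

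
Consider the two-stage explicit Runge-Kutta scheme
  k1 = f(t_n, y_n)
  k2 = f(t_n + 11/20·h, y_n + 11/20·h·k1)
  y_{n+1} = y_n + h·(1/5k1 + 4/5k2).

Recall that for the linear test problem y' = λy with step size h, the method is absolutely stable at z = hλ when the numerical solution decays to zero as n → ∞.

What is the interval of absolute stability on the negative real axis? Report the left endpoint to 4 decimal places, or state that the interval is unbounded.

z∈(-2.2727,0).

With y'=λy (z=hλ):
  k1=λy_n ⇒ h·k1=z·y_n;  k2=λ(1+11/20z)y_n ⇒ h·k2=z(1+11/20z)y_n
  y_{n+1}/y_n = 1 + 1/5z + 4/5z(1+11/20z) = 1 + z + 11/25z²
  R(z) = 1 + z + 11/25z².

Boundary: |R(x)|=1, x<0.
x=-1.01: |R|=0.4388
R=1: x+11/25x²=0 ⇒ x=−25/11=-2.2727; min R=1−1/(4·11/25)=0.4318>−1
Confirm numerically:
  x=-1.879: |R|=0.67448 <1
  x=-1.777: |R|=0.61240 <1
  x=-1.688: |R|=0.56571 <1
  x=-1.040: |R|=0.43590 <1
  x=-2.855: |R|=1.73145 >1
  x=-2.360: |R|=1.09062 >1
Stable set (-2.2727, 0).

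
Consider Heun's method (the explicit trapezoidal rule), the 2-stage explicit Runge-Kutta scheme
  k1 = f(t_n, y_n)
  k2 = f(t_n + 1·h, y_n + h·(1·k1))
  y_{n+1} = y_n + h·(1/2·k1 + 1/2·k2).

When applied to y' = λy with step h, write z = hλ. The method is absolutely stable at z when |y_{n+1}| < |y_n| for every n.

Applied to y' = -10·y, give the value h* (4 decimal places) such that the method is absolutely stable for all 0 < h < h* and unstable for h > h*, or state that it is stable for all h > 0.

(-2.0000,0); λ=-10 ⇒ h* = 0.2000.

On y'=λy, z=hλ:
  order 2, 2-stage ⇒ R(z)=1+z+z^2/2
  (e.g. R(-1.23)=0.52645, |R|=0.52645)

Boundary: |R(x)|=1, x<0.
x=-1.23: |R|=0.5264
|R(-1.99)|=0.9900 |R(-1.93)|=0.9325 |R(-1.14)|=0.5098
Bisect:
  x_lo=-2.3031 |R|=1.3491  x_hi=-0.2690 |R|=0.7672
  mid=-1.28609 |R|=0.54092 →hi
  mid=-1.79461 |R|=0.81571 →hi
  mid=-2.04888 |R|=1.05007 →lo
  mid=-1.92175 |R|=0.92481 →hi
  mid=-1.98531 |R|=0.98542 →hi
  mid=-2.01709 |R|=1.01724 →lo
  mid=-2.00120 |R|=1.00120 →lo
  mid=-1.99326 |R|=0.99328 →hi
  ...
  [-2.00009,-1.99996] ⇒ x*=-2.0000
So |R|<1 on (-2.0000, 0).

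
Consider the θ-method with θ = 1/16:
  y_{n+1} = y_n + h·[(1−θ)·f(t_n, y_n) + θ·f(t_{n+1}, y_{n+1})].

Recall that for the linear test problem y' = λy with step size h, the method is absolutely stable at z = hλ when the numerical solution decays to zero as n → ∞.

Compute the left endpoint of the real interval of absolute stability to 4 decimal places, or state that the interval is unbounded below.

left endpoint -2.2857.

Set f=λy, z=hλ:
  y_{n+1} = y_n + z·[15/16·y_n + 1/16·y_{n+1}] ⇒ (1 − 1/16z)y_{n+1} = (1 + 15/16z)y_n
  R(z) = (1 + 15/16z)/(1 − 1/16z).

Find x<0 with |R(x)|<1.
x=-1.18: |R|=0.0990
R=−1: 1+15/16x = −1+1/16x ⇒ -7/8x=2 ⇒ x=2/(-7/8)=-2.2857
Confirm numerically:
  x=-2.043: |R|=0.81167 <1
  x=-1.980: |R|=0.76196 <1
  x=-0.993: |R|=0.06503 <1
  x=-2.867: |R|=1.43134 >1
  x=-2.676: |R|=1.29257 >1
  x=-2.340: |R|=1.04144 >1
Interval (-2.2857, 0).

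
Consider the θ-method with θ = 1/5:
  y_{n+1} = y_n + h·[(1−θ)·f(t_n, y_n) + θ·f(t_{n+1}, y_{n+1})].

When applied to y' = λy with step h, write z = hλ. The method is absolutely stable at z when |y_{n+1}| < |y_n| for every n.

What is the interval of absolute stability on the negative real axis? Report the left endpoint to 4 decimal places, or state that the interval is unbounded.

(-3.3333, 0).

Test eqn y'=λy, z=hλ:
  y_{n+1} = y_n + z·[4/5·y_n + 1/5·y_{n+1}] ⇒ (1 − 1/5z)y_{n+1} = (1 + 4/5z)y_n
  so R(z) = (1 + 4/5z)/(1 − 1/5z).

Solve |R(x)|<1 on ℝ⁻.
x=-0.44: |R|=0.5956
R=−1: 1+4/5x = −1+1/5x ⇒ -3/5x=2 ⇒ x=2/(-3/5)=-3.3333
Confirm numerically:
  x=-2.913: |R|=0.84064 <1
  x=-2.048: |R|=0.45289 <1
  x=-1.948: |R|=0.40184 <1
  x=-3.889: |R|=1.18754 >1
  x=-3.575: |R|=1.08455 >1
So |R|<1 on (-3.3333, 0).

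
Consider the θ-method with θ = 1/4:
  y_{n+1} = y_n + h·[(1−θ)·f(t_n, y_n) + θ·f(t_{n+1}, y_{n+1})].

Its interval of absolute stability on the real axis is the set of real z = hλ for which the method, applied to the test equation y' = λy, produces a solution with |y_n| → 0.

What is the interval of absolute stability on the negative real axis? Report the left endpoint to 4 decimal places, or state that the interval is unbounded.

Test eqn y'=λy, z=hλ:
  y_{n+1} = y_n + z·[3/4·y_n + 1/4·y_{n+1}] ⇒ (1 − 1/4z)y_{n+1} = (1 + 3/4z)y_n
  Hence R(z) = (1 + 3/4z)/(1 − 1/4z).

Find x<0 with |R(x)|<1.
x=-1.55: |R|=0.1171
R=−1: 1+3/4x = −1+1/4x ⇒ -1/2x=2 ⇒ x=2/(-1/2)=-4.0000
Confirm numerically:
  x=-3.687: |R|=0.91856 <1
  x=-3.437: |R|=0.84859 <1
  x=-3.026: |R|=0.72274 <1
  x=-4.215: |R|=1.05234 >1
  x=-4.195: |R|=1.04759 >1
  x=-4.185: |R|=1.04520 >1
So |R|<1 on (-4.0000, 0).

z∈(-4.0000,0).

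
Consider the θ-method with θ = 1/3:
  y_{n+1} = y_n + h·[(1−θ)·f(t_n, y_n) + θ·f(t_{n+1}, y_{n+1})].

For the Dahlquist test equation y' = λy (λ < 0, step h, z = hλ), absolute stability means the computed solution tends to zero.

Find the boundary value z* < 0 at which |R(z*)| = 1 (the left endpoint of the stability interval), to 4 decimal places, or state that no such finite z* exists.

left endpoint -6.0000.

On y'=λy, z=hλ:
  y_{n+1} = y_n + z·[2/3·y_n + 1/3·y_{n+1}] ⇒ (1 − 1/3z)y_{n+1} = (1 + 2/3z)y_n
  ⇒ R(z) = (1 + 2/3z)/(1 − 1/3z).

Boundary: |R(x)|=1, x<0.
x=-0.84: |R|=0.3437
R=−1: 1+2/3x = −1+1/3x ⇒ -1/3x=2 ⇒ x=2/(-1/3)=-6.0000
Confirm numerically:
  x=-5.280: |R|=0.91304 <1
  x=-4.817: |R|=0.84866 <1
  x=-4.611: |R|=0.81750 <1
  x=-2.787: |R|=0.44479 <1
  x=-6.581: |R|=1.06064 >1
  x=-6.568: |R|=1.05936 >1
  x=-6.242: |R|=1.02618 >1
Interval (-6.0000, 0).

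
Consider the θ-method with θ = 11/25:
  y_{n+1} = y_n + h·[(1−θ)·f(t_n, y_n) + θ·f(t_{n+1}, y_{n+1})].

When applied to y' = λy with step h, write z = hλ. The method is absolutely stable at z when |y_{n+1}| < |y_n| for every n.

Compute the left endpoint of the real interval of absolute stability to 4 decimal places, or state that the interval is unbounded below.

left endpoint -16.6667.

On y'=λy, z=hλ:
  y_{n+1} = y_n + z·[14/25·y_n + 11/25·y_{n+1}] ⇒ (1 − 11/25z)y_{n+1} = (1 + 14/25z)y_n
  R(z) = (1 + 14/25z)/(1 − 11/25z).

Need |R(x)|<1, x<0.
x=-1.01: |R|=0.3007
R=−1: 1+14/25x = −1+11/25x ⇒ -3/25x=2 ⇒ x=2/(-3/25)=-16.6667
Confirm numerically:
  x=-11.482: |R|=0.89720 <1
  x=-11.322: |R|=0.89278 <1
  x=-9.779: |R|=0.84413 <1
  x=-7.434: |R|=0.74059 <1
  x=-17.099: |R|=1.00609 >1
  x=-17.033: |R|=1.00518 >1
  x=-16.833: |R|=1.00237 >1
Stable set (-16.6667, 0).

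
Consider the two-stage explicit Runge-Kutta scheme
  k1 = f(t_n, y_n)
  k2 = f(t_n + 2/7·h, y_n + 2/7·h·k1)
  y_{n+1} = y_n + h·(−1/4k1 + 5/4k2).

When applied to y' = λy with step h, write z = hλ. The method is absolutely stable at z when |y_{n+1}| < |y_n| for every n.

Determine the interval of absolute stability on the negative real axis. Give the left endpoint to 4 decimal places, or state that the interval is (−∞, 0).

z∈(-2.8000,0).

Set f=λy, z=hλ:
  k1=λy_n ⇒ h·k1=z·y_n;  k2=λ(1+2/7z)y_n ⇒ h·k2=z(1+2/7z)y_n
  y_{n+1}/y_n = 1 − 1/4z + 5/4z(1+2/7z) = 1 + z + 5/14z²
  Hence R(z) = 1 + z + 5/14z².

Need |R(x)|<1, x<0.
x=-0.3: |R|=0.7321
R=1: x+5/14x²=0 ⇒ x=−14/5=-2.8000; min R=1−1/(4·5/14)=0.3000>−1
Confirm numerically:
  x=-1.620: |R|=0.31729 <1
  x=-1.416: |R|=0.30009 <1
  x=-1.312: |R|=0.30277 <1
  x=-3.323: |R|=1.62069 >1
  x=-3.018: |R|=1.23497 >1
  x=-2.883: |R|=1.08546 >1
So |R|<1 on (-2.8000, 0).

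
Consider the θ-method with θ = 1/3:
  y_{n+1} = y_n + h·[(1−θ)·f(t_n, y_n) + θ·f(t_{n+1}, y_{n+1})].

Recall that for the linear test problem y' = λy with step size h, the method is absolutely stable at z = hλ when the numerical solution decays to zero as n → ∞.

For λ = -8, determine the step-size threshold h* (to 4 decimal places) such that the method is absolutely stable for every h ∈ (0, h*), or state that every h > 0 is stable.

With y'=λy (z=hλ):
  y_{n+1} = y_n + z·[2/3·y_n + 1/3·y_{n+1}] ⇒ (1 − 1/3z)y_{n+1} = (1 + 2/3z)y_n
  Hence R(z) = (1 + 2/3z)/(1 − 1/3z).

Boundary: |R(x)|=1, x<0.
x=-1.23: |R|=0.1277
R=−1: 1+2/3x = −1+1/3x ⇒ -1/3x=2 ⇒ x=2/(-1/3)=-6.0000
Confirm numerically:
  x=-5.127: |R|=0.89258 <1
  x=-3.709: |R|=0.65852 <1
  x=-2.597: |R|=0.39200 <1
  x=-6.206: |R|=1.02238 >1
  x=-6.041: |R|=1.00453 >1
So |R|<1 on (-6.0000, 0).

(-6.0000,0); λ=-8 ⇒ h* = (6)/8 = 0.7500.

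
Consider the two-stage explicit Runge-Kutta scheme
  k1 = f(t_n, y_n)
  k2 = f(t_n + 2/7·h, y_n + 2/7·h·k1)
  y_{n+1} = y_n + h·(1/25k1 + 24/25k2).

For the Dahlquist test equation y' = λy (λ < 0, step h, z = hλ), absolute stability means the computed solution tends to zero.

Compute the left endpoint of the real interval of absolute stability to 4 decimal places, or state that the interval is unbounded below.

left endpoint -3.6458.

On y'=λy, z=hλ:
  k1=λy_n ⇒ h·k1=z·y_n;  k2=λ(1+2/7z)y_n ⇒ h·k2=z(1+2/7z)y_n
  y_{n+1}/y_n = 1 + 1/25z + 24/25z(1+2/7z) = 1 + z + 48/175z²
  so R(z) = 1 + z + 48/175z².

Boundary: |R(x)|=1, x<0.
x=-1.48: |R|=0.1208
R=1: x+48/175x²=0 ⇒ x=−175/48=-3.6458; min R=1−1/(4·48/175)=0.0885>−1
Confirm numerically:
  x=-2.601: |R|=0.25460 <1
  x=-2.024: |R|=0.09963 <1
  x=-1.940: |R|=0.09230 <1
  x=-3.976: |R|=1.36007 >1
  x=-3.797: |R|=1.15743 >1
  x=-3.770: |R|=1.12840 >1
So |R|<1 on (-3.6458, 0).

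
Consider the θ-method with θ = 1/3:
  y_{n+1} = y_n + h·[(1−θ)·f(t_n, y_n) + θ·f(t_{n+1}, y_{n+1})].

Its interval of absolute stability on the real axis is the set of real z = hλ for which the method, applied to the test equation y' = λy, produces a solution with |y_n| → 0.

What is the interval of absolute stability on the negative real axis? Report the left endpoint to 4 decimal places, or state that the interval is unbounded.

(-6.0000, 0).

Set f=λy, z=hλ:
  y_{n+1} = y_n + z·[2/3·y_n + 1/3·y_{n+1}] ⇒ (1 − 1/3z)y_{n+1} = (1 + 2/3z)y_n
  Hence R(z) = (1 + 2/3z)/(1 − 1/3z).

Find x<0 with |R(x)|<1.
x=-0.84: |R|=0.3437
R=−1: 1+2/3x = −1+1/3x ⇒ -1/3x=2 ⇒ x=2/(-1/3)=-6.0000
Confirm numerically:
  x=-5.881: |R|=0.98660 <1
  x=-4.896: |R|=0.86018 <1
  x=-4.732: |R|=0.83601 <1
  x=-2.595: |R|=0.39142 <1
  x=-6.438: |R|=1.04641 >1
  x=-6.115: |R|=1.01262 >1
  x=-6.031: |R|=1.00343 >1
So |R|<1 on (-6.0000, 0).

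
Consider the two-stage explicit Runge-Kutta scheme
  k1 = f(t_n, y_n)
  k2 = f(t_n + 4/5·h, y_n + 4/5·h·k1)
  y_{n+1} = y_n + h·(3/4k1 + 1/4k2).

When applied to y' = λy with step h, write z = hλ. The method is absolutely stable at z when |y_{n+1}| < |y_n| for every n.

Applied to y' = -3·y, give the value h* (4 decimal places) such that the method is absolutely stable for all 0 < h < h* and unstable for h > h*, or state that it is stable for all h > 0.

(-5.0000,0); λ=-3 ⇒ h* = (5)/3 = 1.6667.

On y'=λy, z=hλ:
  k1=λy_n ⇒ h·k1=z·y_n;  k2=λ(1+4/5z)y_n ⇒ h·k2=z(1+4/5z)y_n
  y_{n+1}/y_n = 1 + 3/4z + 1/4z(1+4/5z) = 1 + z + 1/5z²
  Hence R(z) = 1 + z + 1/5z².

Need |R(x)|<1, x<0.
x=-0.62: |R|=0.4569
R=1: x+1/5x²=0 ⇒ x=−5=-5.0000; min R=1−1/(4·1/5)=-0.2500>−1
Confirm numerically:
  x=-4.473: |R|=0.52855 <1
  x=-2.816: |R|=0.23003 <1
  x=-2.711: |R|=0.24110 <1
  x=-5.212: |R|=1.22099 >1
  x=-5.205: |R|=1.21341 >1
  x=-5.039: |R|=1.03930 >1
So |R|<1 on (-5.0000, 0).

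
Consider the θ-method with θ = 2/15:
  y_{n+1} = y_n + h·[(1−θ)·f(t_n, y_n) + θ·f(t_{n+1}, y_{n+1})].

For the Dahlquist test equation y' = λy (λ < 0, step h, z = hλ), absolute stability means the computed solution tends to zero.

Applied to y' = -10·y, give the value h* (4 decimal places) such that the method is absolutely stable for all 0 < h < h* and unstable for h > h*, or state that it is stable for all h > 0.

Set f=λy, z=hλ:
  y_{n+1} = y_n + z·[13/15·y_n + 2/15·y_{n+1}] ⇒ (1 − 2/15z)y_{n+1} = (1 + 13/15z)y_n
  Hence R(z) = (1 + 13/15z)/(1 − 2/15z).

Solve |R(x)|<1 on ℝ⁻.
x=-0.81: |R|=0.2690
R=−1: 1+13/15x = −1+2/15x ⇒ -11/15x=2 ⇒ x=2/(-11/15)=-2.7273
Confirm numerically:
  x=-2.522: |R|=0.88735 <1
  x=-1.836: |R|=0.47494 <1
  x=-1.331: |R|=0.13039 <1
  x=-1.268: |R|=0.08463 <1
  x=-3.306: |R|=1.29456 >1
  x=-3.236: |R|=1.26062 >1
  x=-3.034: |R|=1.16015 >1
So |R|<1 on (-2.7273, 0).

(-2.7273,0); λ=-10 ⇒ h* = (30/11)/10 = 0.2727.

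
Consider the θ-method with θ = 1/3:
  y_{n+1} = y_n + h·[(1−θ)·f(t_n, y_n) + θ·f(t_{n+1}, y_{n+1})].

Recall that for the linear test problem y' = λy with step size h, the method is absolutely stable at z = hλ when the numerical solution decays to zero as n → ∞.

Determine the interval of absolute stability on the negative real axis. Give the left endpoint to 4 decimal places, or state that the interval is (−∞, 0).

On y'=λy, z=hλ:
  y_{n+1} = y_n + z·[2/3·y_n + 1/3·y_{n+1}] ⇒ (1 − 1/3z)y_{n+1} = (1 + 2/3z)y_n
  R(z) = (1 + 2/3z)/(1 − 1/3z).

Need |R(x)|<1, x<0.
x=-0.34: |R|=0.6946
R=−1: 1+2/3x = −1+1/3x ⇒ -1/3x=2 ⇒ x=2/(-1/3)=-6.0000
Confirm numerically:
  x=-5.811: |R|=0.97855 <1
  x=-4.066: |R|=0.72629 <1
  x=-3.635: |R|=0.64356 <1
  x=-6.542: |R|=1.05680 >1
  x=-6.120: |R|=1.01316 >1
Interval (-6.0000, 0).

z∈(-6.0000,0).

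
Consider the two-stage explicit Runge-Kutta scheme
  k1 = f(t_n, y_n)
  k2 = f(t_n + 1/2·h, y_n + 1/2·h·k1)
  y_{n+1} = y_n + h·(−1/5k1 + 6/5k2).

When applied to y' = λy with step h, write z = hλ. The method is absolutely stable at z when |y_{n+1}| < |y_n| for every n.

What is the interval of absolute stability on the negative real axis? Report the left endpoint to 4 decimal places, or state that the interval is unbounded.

On y'=λy, z=hλ:
  k1=λy_n ⇒ h·k1=z·y_n;  k2=λ(1+1/2z)y_n ⇒ h·k2=z(1+1/2z)y_n
  y_{n+1}/y_n = 1 − 1/5z + 6/5z(1+1/2z) = 1 + z + 3/5z²
  so R(z) = 1 + z + 3/5z².

Boundary: |R(x)|=1, x<0.
x=-0.5: |R|=0.6500
R=1: x+3/5x²=0 ⇒ x=−5/3=-1.6667; min R=1−1/(4·3/5)=0.5833>−1
Confirm numerically:
  x=-1.206: |R|=0.66666 <1
  x=-1.178: |R|=0.65461 <1
  x=-0.963: |R|=0.59342 <1
  x=-0.769: |R|=0.58582 <1
  x=-2.121: |R|=1.57818 >1
  x=-1.972: |R|=1.36127 >1
So |R|<1 on (-1.6667, 0).

z∈(-1.6667,0).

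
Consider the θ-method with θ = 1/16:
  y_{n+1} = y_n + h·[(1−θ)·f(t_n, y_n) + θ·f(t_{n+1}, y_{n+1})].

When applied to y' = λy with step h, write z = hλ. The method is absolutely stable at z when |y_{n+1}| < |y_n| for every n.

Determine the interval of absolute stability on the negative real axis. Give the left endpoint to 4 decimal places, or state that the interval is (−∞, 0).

Test eqn y'=λy, z=hλ:
  y_{n+1} = y_n + z·[15/16·y_n + 1/16·y_{n+1}] ⇒ (1 − 1/16z)y_{n+1} = (1 + 15/16z)y_n
  so R(z) = (1 + 15/16z)/(1 − 1/16z).

Find x<0 with |R(x)|<1.
x=-0.78: |R|=0.2563
R=−1: 1+15/16x = −1+1/16x ⇒ -7/8x=2 ⇒ x=2/(-7/8)=-2.2857
Confirm numerically:
  x=-1.806: |R|=0.62282 <1
  x=-1.702: |R|=0.53836 <1
  x=-0.934: |R|=0.11752 <1
  x=-2.598: |R|=1.23508 >1
  x=-2.445: |R|=1.12090 >1
So |R|<1 on (-2.2857, 0).

(-2.2857, 0).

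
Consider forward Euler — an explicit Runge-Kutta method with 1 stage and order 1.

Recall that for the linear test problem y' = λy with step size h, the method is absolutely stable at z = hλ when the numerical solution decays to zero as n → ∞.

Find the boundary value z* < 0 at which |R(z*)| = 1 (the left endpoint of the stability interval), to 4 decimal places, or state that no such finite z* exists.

left endpoint -2.0000.

Test eqn y'=λy, z=hλ:
  order 1, 1-stage ⇒ R(z)=1+z
  (e.g. R(-0.57)=0.43000, |R|=0.43000)

Boundary: |R(x)|=1, x<0.
x=-0.57: |R|=0.4300
|R(-2.02)|=1.0200 |R(-1.42)|=0.4200 |R(-1.2)|=0.2000
Bisect:
  x_lo=-2.6657 |R|=1.6657  x_hi=-0.1498 |R|=0.8502
  mid=-1.40771 |R|=0.40771 →hi
  mid=-2.03668 |R|=1.03668 →lo
  mid=-1.72220 |R|=0.72220 →hi
  mid=-1.87944 |R|=0.87944 →hi
  mid=-1.95806 |R|=0.95806 →hi
  mid=-1.99737 |R|=0.99737 →hi
  mid=-2.01703 |R|=1.01703 →lo
  mid=-2.00720 |R|=1.00720 →lo
  mid=-2.00229 |R|=1.00229 →lo
  mid=-1.99983 |R|=0.99983 →hi
  ...
  [-2.00014,-1.99998] ⇒ x*=-2.0000
Stable set (-2.0000, 0).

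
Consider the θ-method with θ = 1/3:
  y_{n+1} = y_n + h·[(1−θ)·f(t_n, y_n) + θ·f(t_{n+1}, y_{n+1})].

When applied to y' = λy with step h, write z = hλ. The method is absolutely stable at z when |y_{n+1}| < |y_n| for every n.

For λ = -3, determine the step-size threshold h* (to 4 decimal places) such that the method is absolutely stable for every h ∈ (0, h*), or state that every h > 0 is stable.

On y'=λy, z=hλ:
  y_{n+1} = y_n + z·[2/3·y_n + 1/3·y_{n+1}] ⇒ (1 − 1/3z)y_{n+1} = (1 + 2/3z)y_n
  ⇒ R(z) = (1 + 2/3z)/(1 − 1/3z).

Need |R(x)|<1, x<0.
x=-1.79: |R|=0.1211
R=−1: 1+2/3x = −1+1/3x ⇒ -1/3x=2 ⇒ x=2/(-1/3)=-6.0000
Confirm numerically:
  x=-5.615: |R|=0.95531 <1
  x=-5.527: |R|=0.94453 <1
  x=-3.460: |R|=0.60681 <1
  x=-6.178: |R|=1.01939 >1
  x=-6.146: |R|=1.01596 >1
Stable set (-6.0000, 0).

(-6.0000,0); λ=-3 ⇒ h* = (6)/3 = 2.0000.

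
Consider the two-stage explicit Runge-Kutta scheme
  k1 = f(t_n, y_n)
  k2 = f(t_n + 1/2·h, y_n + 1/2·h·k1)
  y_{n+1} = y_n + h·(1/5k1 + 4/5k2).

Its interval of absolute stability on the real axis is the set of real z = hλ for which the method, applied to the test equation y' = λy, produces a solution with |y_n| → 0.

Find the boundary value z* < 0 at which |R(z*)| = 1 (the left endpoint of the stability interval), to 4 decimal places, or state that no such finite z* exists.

z* = -2.5000.

On y'=λy, z=hλ:
  k1=λy_n ⇒ h·k1=z·y_n;  k2=λ(1+1/2z)y_n ⇒ h·k2=z(1+1/2z)y_n
  y_{n+1}/y_n = 1 + 1/5z + 4/5z(1+1/2z) = 1 + z + 2/5z²
  Hence R(z) = 1 + z + 2/5z².

Solve |R(x)|<1 on ℝ⁻.
x=-1.21: |R|=0.3756
R=1: x+2/5x²=0 ⇒ x=−5/2=-2.5000; min R=1−1/(4·2/5)=0.3750>−1
Confirm numerically:
  x=-2.471: |R|=0.97134 <1
  x=-1.024: |R|=0.39543 <1
  x=-1.004: |R|=0.39921 <1
  x=-2.619: |R|=1.12466 >1
  x=-2.542: |R|=1.04271 >1
Interval (-2.5000, 0).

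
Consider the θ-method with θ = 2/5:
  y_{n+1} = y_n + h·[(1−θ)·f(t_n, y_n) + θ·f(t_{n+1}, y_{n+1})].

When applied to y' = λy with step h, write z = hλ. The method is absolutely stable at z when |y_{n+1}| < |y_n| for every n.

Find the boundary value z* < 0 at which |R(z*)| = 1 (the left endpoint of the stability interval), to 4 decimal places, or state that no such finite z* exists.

z* = -10.0000.

Test eqn y'=λy, z=hλ:
  y_{n+1} = y_n + z·[3/5·y_n + 2/5·y_{n+1}] ⇒ (1 − 2/5z)y_{n+1} = (1 + 3/5z)y_n
  ⇒ R(z) = (1 + 3/5z)/(1 − 2/5z).

Solve |R(x)|<1 on ℝ⁻.
x=-1.07: |R|=0.2507
R=−1: 1+3/5x = −1+2/5x ⇒ -1/5x=2 ⇒ x=2/(-1/5)=-10.0000
Confirm numerically:
  x=-9.082: |R|=0.96037 <1
  x=-9.025: |R|=0.95770 <1
  x=-5.264: |R|=0.69500 <1
  x=-10.339: |R|=1.01320 >1
  x=-10.151: |R|=1.00597 >1
Stable set (-10.0000, 0).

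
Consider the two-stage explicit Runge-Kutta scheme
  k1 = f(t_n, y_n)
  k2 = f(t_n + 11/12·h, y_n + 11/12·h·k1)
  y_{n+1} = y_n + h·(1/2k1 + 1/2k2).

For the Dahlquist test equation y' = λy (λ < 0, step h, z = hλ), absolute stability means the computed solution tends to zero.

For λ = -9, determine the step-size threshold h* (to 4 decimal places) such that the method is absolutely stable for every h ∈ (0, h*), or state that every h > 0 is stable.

On y'=λy, z=hλ:
  k1=λy_n ⇒ h·k1=z·y_n;  k2=λ(1+11/12z)y_n ⇒ h·k2=z(1+11/12z)y_n
  y_{n+1}/y_n = 1 + 1/2z + 1/2z(1+11/12z) = 1 + z + 11/24z²
  Hence R(z) = 1 + z + 11/24z².

Boundary: |R(x)|=1, x<0.
x=-0.41: |R|=0.6670
R=1: x+11/24x²=0 ⇒ x=−24/11=-2.1818; min R=1−1/(4·11/24)=0.4545>−1
Confirm numerically:
  x=-2.126: |R|=0.94561 <1
  x=-1.488: |R|=0.52682 <1
  x=-1.466: |R|=0.51903 <1
  x=-1.055: |R|=0.45514 <1
  x=-2.681: |R|=1.61339 >1
  x=-2.511: |R|=1.37885 >1
  x=-2.236: |R|=1.05553 >1
Stable set (-2.1818, 0).

(-2.1818,0); λ=-9 ⇒ h* = (24/11)/9 = 0.2424.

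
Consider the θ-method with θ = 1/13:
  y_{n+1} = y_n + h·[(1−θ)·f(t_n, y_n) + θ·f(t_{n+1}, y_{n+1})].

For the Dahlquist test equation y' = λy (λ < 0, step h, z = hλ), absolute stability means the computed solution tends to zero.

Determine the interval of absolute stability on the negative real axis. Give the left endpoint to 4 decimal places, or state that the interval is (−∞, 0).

z∈(-2.3636,0).

Set f=λy, z=hλ:
  y_{n+1} = y_n + z·[12/13·y_n + 1/13·y_{n+1}] ⇒ (1 − 1/13z)y_{n+1} = (1 + 12/13z)y_n
  so R(z) = (1 + 12/13z)/(1 − 1/13z).

Need |R(x)|<1, x<0.
x=-0.85: |R|=0.2022
R=−1: 1+12/13x = −1+1/13x ⇒ -11/13x=2 ⇒ x=2/(-11/13)=-2.3636
Confirm numerically:
  x=-2.049: |R|=0.77002 <1
  x=-1.708: |R|=0.50965 <1
  x=-1.252: |R|=0.14202 <1
  x=-0.951: |R|=0.11383 <1
  x=-2.762: |R|=1.27801 >1
  x=-2.580: |R|=1.15276 >1
  x=-2.563: |R|=1.14091 >1
Stable set (-2.3636, 0).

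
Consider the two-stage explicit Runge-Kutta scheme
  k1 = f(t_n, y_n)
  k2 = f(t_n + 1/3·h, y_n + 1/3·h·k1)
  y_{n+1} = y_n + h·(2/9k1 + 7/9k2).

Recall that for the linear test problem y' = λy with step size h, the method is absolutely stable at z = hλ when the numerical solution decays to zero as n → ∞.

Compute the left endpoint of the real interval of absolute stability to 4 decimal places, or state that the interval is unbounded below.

z* = -3.8571.

With y'=λy (z=hλ):
  k1=λy_n ⇒ h·k1=z·y_n;  k2=λ(1+1/3z)y_n ⇒ h·k2=z(1+1/3z)y_n
  y_{n+1}/y_n = 1 + 2/9z + 7/9z(1+1/3z) = 1 + z + 7/27z²
  R(z) = 1 + z + 7/27z².

Solve |R(x)|<1 on ℝ⁻.
x=-1.67: |R|=0.0530
R=1: x+7/27x²=0 ⇒ x=−27/7=-3.8571; min R=1−1/(4·7/27)=0.0357>−1
Confirm numerically:
  x=-3.134: |R|=0.41243 <1
  x=-3.129: |R|=0.40931 <1
  x=-2.258: |R|=0.06385 <1
  x=-4.151: |R|=1.31624 >1
  x=-3.969: |R|=1.11510 >1
So |R|<1 on (-3.8571, 0).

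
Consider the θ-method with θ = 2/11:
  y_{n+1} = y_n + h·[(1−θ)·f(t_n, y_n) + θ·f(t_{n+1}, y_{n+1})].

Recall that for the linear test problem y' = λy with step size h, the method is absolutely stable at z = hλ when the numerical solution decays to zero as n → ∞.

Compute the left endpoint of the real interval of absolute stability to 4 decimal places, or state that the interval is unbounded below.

z* = -3.1429.

Set f=λy, z=hλ:
  y_{n+1} = y_n + z·[9/11·y_n + 2/11·y_{n+1}] ⇒ (1 − 2/11z)y_{n+1} = (1 + 9/11z)y_n
  Hence R(z) = (1 + 9/11z)/(1 − 2/11z).

Need |R(x)|<1, x<0.
x=-0.6: |R|=0.4590
R=−1: 1+9/11x = −1+2/11x ⇒ -7/11x=2 ⇒ x=2/(-7/11)=-3.1429
Confirm numerically:
  x=-1.912: |R|=0.41878 <1
  x=-1.353: |R|=0.08587 <1
  x=-1.325: |R|=0.06777 <1
  x=-3.628: |R|=1.18602 >1
  x=-3.201: |R|=1.02339 >1
So |R|<1 on (-3.1429, 0).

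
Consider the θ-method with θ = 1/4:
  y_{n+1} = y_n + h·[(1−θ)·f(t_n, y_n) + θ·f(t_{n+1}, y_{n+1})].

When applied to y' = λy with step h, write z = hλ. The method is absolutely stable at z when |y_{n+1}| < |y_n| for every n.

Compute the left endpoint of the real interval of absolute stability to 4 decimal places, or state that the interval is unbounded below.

On y'=λy, z=hλ:
  y_{n+1} = y_n + z·[3/4·y_n + 1/4·y_{n+1}] ⇒ (1 − 1/4z)y_{n+1} = (1 + 3/4z)y_n
  ⇒ R(z) = (1 + 3/4z)/(1 − 1/4z).

Boundary: |R(x)|=1, x<0.
x=-0.41: |R|=0.6281
R=−1: 1+3/4x = −1+1/4x ⇒ -1/2x=2 ⇒ x=2/(-1/2)=-4.0000
Confirm numerically:
  x=-3.971: |R|=0.99272 <1
  x=-3.687: |R|=0.91856 <1
  x=-3.317: |R|=0.81331 <1
  x=-1.993: |R|=0.33022 <1
  x=-4.528: |R|=1.12383 >1
  x=-4.071: |R|=1.01759 >1
  x=-4.028: |R|=1.00698 >1
So |R|<1 on (-4.0000, 0).

z* = -4.0000.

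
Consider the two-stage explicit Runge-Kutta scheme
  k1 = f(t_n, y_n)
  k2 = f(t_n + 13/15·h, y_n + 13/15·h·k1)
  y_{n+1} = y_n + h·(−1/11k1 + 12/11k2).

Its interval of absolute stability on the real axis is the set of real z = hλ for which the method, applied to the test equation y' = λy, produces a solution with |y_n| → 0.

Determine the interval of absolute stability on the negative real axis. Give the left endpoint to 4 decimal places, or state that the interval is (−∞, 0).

Test eqn y'=λy, z=hλ:
  k1=λy_n ⇒ h·k1=z·y_n;  k2=λ(1+13/15z)y_n ⇒ h·k2=z(1+13/15z)y_n
  y_{n+1}/y_n = 1 − 1/11z + 12/11z(1+13/15z) = 1 + z + 52/55z²
  Hence R(z) = 1 + z + 52/55z².

Find x<0 with |R(x)|<1.
x=-1.56: |R|=1.7409
R=1: x+52/55x²=0 ⇒ x=−55/52=-1.0577; min R=1−1/(4·52/55)=0.7356>−1
Confirm numerically:
  x=-0.633: |R|=0.74583 <1
  x=-0.566: |R|=0.73688 <1
  x=-0.554: |R|=0.73618 <1
  x=-1.256: |R|=1.23549 >1
  x=-1.209: |R|=1.17295 >1
  x=-1.120: |R|=1.06598 >1
Interval (-1.0577, 0).

(-1.0577, 0).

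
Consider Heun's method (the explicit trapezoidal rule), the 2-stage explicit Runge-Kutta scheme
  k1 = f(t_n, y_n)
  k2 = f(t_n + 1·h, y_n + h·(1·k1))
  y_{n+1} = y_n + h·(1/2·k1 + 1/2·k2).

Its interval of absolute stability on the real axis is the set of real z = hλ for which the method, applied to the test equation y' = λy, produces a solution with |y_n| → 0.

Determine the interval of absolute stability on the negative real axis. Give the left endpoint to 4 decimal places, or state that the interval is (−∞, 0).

On y'=λy, z=hλ:
  order 2, 2-stage ⇒ R(z)=1+z+z^2/2
  (e.g. R(-0.8)=0.52000, |R|=0.52000)

Need |R(x)|<1, x<0.
x=-0.8: |R|=0.5200
|R(-2.13)|=1.1384 |R(-1.64)|=0.7048 |R(-1.17)|=0.5144
Bisect:
  x_lo=-2.8011 |R|=2.1219  x_hi=-0.2666 |R|=0.7689
  mid=-1.53386 |R|=0.64250 →hi
  mid=-2.16747 |R|=1.18149 →lo
  mid=-1.85066 |R|=0.86181 →hi
  mid=-2.00907 |R|=1.00911 →lo
  mid=-1.92986 |R|=0.93232 →hi
  mid=-1.96947 |R|=0.96993 →hi
  mid=-1.98927 |R|=0.98932 →hi
  ...
  [-2.00009,-1.99994] ⇒ x*=-2.0000
Interval (-2.0000, 0).

z∈(-2.0000,0).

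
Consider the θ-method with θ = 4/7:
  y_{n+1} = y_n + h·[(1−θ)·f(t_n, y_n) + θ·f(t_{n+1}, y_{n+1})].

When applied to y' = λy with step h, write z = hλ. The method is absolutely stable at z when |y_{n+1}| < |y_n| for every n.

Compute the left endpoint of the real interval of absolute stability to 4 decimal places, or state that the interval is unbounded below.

With y'=λy (z=hλ):
  y_{n+1} = y_n + z·[3/7·y_n + 4/7·y_{n+1}] ⇒ (1 − 4/7z)y_{n+1} = (1 + 3/7z)y_n
  Hence R(z) = (1 + 3/7z)/(1 − 4/7z).

Boundary: |R(x)|=1, x<0.
x=-1.38: |R|=0.2284
x=-2: |R|=0.0667
x=-10: |R|=0.4894
x=-100: |R|=0.7199
θ=4/7≥1/2 ⇒ |1+3/7x|<|1−4/7x| ∀x<0 ⇒ unbounded interval.

interval (−∞, 0).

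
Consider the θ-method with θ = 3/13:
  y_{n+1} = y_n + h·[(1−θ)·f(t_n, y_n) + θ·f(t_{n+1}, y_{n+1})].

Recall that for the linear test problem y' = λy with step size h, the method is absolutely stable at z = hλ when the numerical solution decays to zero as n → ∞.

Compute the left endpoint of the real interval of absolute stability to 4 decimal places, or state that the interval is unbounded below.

z* = -3.7143.

Test eqn y'=λy, z=hλ:
  y_{n+1} = y_n + z·[10/13·y_n + 3/13·y_{n+1}] ⇒ (1 − 3/13z)y_{n+1} = (1 + 10/13z)y_n
  ⇒ R(z) = (1 + 10/13z)/(1 − 3/13z).

Solve |R(x)|<1 on ℝ⁻.
x=-0.92: |R|=0.2411
R=−1: 1+10/13x = −1+3/13x ⇒ -7/13x=2 ⇒ x=2/(-7/13)=-3.7143
Confirm numerically:
  x=-3.337: |R|=0.88523 <1
  x=-3.173: |R|=0.83174 <1
  x=-1.685: |R|=0.21324 <1
  x=-4.283: |R|=1.15401 >1
  x=-3.997: |R|=1.07919 >1
  x=-3.893: |R|=1.05069 >1
Stable set (-3.7143, 0).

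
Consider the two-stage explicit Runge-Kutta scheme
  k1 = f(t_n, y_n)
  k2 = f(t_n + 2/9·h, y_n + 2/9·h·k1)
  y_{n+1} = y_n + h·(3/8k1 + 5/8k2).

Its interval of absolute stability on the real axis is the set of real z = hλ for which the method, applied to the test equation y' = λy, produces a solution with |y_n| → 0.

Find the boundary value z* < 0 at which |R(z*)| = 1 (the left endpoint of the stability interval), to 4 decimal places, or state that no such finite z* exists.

With y'=λy (z=hλ):
  k1=λy_n ⇒ h·k1=z·y_n;  k2=λ(1+2/9z)y_n ⇒ h·k2=z(1+2/9z)y_n
  y_{n+1}/y_n = 1 + 3/8z + 5/8z(1+2/9z) = 1 + z + 5/36z²
  R(z) = 1 + z + 5/36z².

Boundary: |R(x)|=1, x<0.
x=-0.62: |R|=0.4334
R=1: x+5/36x²=0 ⇒ x=−36/5=-7.2000; min R=1−1/(4·5/36)=-0.8000>−1
Confirm numerically:
  x=-6.821: |R|=0.64095 <1
  x=-5.015: |R|=0.52191 <1
  x=-4.960: |R|=0.54311 <1
  x=-2.925: |R|=0.73672 <1
  x=-7.613: |R|=1.43669 >1
  x=-7.442: |R|=1.25013 >1
Stable set (-7.2000, 0).

z* = -7.2000.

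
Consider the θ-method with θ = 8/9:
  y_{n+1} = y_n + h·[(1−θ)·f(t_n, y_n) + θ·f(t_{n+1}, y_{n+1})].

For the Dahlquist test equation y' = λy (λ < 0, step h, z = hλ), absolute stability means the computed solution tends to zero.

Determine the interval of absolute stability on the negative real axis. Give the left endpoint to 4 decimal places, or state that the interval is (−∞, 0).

On y'=λy, z=hλ:
  y_{n+1} = y_n + z·[1/9·y_n + 8/9·y_{n+1}] ⇒ (1 − 8/9z)y_{n+1} = (1 + 1/9z)y_n
  so R(z) = (1 + 1/9z)/(1 − 8/9z).

Boundary: |R(x)|=1, x<0.
x=-0.96: |R|=0.4820
x=-2: |R|=0.2800
x=-10: |R|=0.0112
x=-100: |R|=0.1125
θ=8/9≥1/2 ⇒ |1+1/9x|<|1−8/9x| ∀x<0 ⇒ unbounded interval.

unbounded; (−∞, 0).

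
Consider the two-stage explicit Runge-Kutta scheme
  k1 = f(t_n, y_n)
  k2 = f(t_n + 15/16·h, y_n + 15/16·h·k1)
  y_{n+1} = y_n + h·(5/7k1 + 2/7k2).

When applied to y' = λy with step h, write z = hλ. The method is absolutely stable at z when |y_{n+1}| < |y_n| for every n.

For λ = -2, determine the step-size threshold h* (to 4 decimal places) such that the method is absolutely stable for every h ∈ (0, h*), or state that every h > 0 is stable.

On y'=λy, z=hλ:
  k1=λy_n ⇒ h·k1=z·y_n;  k2=λ(1+15/16z)y_n ⇒ h·k2=z(1+15/16z)y_n
  y_{n+1}/y_n = 1 + 5/7z + 2/7z(1+15/16z) = 1 + z + 15/56z²
  so R(z) = 1 + z + 15/56z².

Find x<0 with |R(x)|<1.
x=-0.85: |R|=0.3435
R=1: x+15/56x²=0 ⇒ x=−56/15=-3.7333; min R=1−1/(4·15/56)=0.0667>−1
Confirm numerically:
  x=-2.014: |R|=0.07248 <1
  x=-1.998: |R|=0.07129 <1
  x=-1.762: |R|=0.06960 <1
  x=-4.262: |R|=1.60353 >1
  x=-3.757: |R|=1.02382 >1
  x=-3.756: |R|=1.02280 >1
Interval (-3.7333, 0).

(-3.7333,0); λ=-2 ⇒ h* = (56/15)/2 = 1.8667.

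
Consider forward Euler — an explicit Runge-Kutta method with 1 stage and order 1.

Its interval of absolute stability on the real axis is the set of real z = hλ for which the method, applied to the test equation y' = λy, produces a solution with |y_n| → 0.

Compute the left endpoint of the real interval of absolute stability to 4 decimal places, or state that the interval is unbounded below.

Set f=λy, z=hλ:
  order 1, 1-stage ⇒ R(z)=1+z
  (e.g. R(-1.48)=-0.48000, |R|=0.48000)

Solve |R(x)|<1 on ℝ⁻.
x=-1.48: |R|=0.4800
|R(-1.97)|=0.9700 |R(-0.9)|=0.1000 |R(-0.58)|=0.4200
Bisect:
  x_lo=-2.3527 |R|=1.3527  x_hi=-0.2938 |R|=0.7062
  mid=-1.32326 |R|=0.32326 →hi
  mid=-1.83798 |R|=0.83798 →hi
  mid=-2.09533 |R|=1.09533 →lo
  mid=-1.96665 |R|=0.96665 →hi
  mid=-2.03099 |R|=1.03099 →lo
  mid=-1.99882 |R|=0.99882 →hi
  mid=-2.01491 |R|=1.01491 →lo
  mid=-2.00687 |R|=1.00687 →lo
  ...
  [-2.00008,-1.99995] ⇒ x*=-2.0000
Stable set (-2.0000, 0).

left endpoint -2.0000.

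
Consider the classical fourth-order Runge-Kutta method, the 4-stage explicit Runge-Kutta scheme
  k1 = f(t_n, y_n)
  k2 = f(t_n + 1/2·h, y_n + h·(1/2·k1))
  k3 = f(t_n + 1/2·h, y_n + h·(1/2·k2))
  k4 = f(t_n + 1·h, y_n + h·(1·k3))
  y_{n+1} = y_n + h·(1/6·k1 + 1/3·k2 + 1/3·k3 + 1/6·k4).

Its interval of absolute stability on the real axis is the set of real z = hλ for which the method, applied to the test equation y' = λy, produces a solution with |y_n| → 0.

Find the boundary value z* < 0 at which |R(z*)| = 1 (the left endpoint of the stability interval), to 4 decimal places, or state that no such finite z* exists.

z* = -2.7853.

Test eqn y'=λy, z=hλ:
  order 4, 4-stage ⇒ R(z)=1+z+z^2/2+z^3/6+z^4/24
  (e.g. R(-0.95)=0.39229, |R|=0.39229)

Find x<0 with |R(x)|<1.
x=-0.95: |R|=0.3923
|R(-2.84)|=1.0857 |R(-2.15)|=0.3952 |R(-0.99)|=0.3784
Bisect:
  x_lo=-3.6729 |R|=3.3971  x_hi=-0.1509 |R|=0.8599
  mid=-1.91193 |R|=0.30774 →hi
  mid=-2.79244 |R|=1.01082 →lo
  mid=-2.35218 |R|=0.52066 →hi
  mid=-2.57231 |R|=0.72358 →hi
  mid=-2.68237 |R|=0.85560 →hi
  mid=-2.73740 |R|=0.93017 →hi
  mid=-2.76492 |R|=0.96972 →hi
  mid=-2.77868 |R|=0.99007 →hi
  ...
  [-2.78534,-2.78513] ⇒ x*=-2.7853
Stable set (-2.7853, 0).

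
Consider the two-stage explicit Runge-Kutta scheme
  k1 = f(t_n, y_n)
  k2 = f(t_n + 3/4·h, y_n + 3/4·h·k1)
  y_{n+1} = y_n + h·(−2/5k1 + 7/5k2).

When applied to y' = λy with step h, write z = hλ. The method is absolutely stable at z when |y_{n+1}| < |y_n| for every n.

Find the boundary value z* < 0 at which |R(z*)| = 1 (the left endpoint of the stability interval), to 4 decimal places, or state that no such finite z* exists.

On y'=λy, z=hλ:
  k1=λy_n ⇒ h·k1=z·y_n;  k2=λ(1+3/4z)y_n ⇒ h·k2=z(1+3/4z)y_n
  y_{n+1}/y_n = 1 − 2/5z + 7/5z(1+3/4z) = 1 + z + 21/20z²
  Hence R(z) = 1 + z + 21/20z².

Need |R(x)|<1, x<0.
x=-0.41: |R|=0.7665
R=1: x+21/20x²=0 ⇒ x=−20/21=-0.9524; min R=1−1/(4·21/20)=0.7619>−1
Confirm numerically:
  x=-0.735: |R|=0.83224 <1
  x=-0.512: |R|=0.76325 <1
  x=-0.477: |R|=0.76191 <1
  x=-0.982: |R|=1.03054 >1
  x=-0.980: |R|=1.02842 >1
So |R|<1 on (-0.9524, 0).

z* = -0.9524.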